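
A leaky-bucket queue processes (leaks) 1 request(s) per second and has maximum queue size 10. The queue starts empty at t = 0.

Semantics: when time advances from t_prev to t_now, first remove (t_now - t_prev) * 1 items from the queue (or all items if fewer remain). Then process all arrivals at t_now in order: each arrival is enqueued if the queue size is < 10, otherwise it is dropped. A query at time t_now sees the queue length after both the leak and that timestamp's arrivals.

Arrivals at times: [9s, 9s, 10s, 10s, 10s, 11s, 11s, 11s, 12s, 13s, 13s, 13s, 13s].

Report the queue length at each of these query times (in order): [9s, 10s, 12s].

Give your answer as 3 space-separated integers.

Queue lengths at query times:
  query t=9s: backlog = 2
  query t=10s: backlog = 4
  query t=12s: backlog = 6

Answer: 2 4 6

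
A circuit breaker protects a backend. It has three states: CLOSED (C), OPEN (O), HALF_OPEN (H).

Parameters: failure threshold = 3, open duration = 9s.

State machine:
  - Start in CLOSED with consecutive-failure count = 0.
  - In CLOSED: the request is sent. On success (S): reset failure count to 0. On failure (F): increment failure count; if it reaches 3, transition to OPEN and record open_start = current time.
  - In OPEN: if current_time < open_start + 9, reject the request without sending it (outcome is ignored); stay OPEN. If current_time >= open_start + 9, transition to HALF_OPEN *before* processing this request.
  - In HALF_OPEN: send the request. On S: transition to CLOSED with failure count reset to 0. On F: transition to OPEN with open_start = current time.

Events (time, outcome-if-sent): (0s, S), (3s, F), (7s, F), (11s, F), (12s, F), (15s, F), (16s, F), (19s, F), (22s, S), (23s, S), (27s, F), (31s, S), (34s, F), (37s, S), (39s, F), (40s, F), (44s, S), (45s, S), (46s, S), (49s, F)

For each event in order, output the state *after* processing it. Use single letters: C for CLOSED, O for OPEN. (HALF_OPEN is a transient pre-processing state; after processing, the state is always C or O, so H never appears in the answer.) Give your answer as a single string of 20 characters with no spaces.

State after each event:
  event#1 t=0s outcome=S: state=CLOSED
  event#2 t=3s outcome=F: state=CLOSED
  event#3 t=7s outcome=F: state=CLOSED
  event#4 t=11s outcome=F: state=OPEN
  event#5 t=12s outcome=F: state=OPEN
  event#6 t=15s outcome=F: state=OPEN
  event#7 t=16s outcome=F: state=OPEN
  event#8 t=19s outcome=F: state=OPEN
  event#9 t=22s outcome=S: state=CLOSED
  event#10 t=23s outcome=S: state=CLOSED
  event#11 t=27s outcome=F: state=CLOSED
  event#12 t=31s outcome=S: state=CLOSED
  event#13 t=34s outcome=F: state=CLOSED
  event#14 t=37s outcome=S: state=CLOSED
  event#15 t=39s outcome=F: state=CLOSED
  event#16 t=40s outcome=F: state=CLOSED
  event#17 t=44s outcome=S: state=CLOSED
  event#18 t=45s outcome=S: state=CLOSED
  event#19 t=46s outcome=S: state=CLOSED
  event#20 t=49s outcome=F: state=CLOSED

Answer: CCCOOOOOCCCCCCCCCCCC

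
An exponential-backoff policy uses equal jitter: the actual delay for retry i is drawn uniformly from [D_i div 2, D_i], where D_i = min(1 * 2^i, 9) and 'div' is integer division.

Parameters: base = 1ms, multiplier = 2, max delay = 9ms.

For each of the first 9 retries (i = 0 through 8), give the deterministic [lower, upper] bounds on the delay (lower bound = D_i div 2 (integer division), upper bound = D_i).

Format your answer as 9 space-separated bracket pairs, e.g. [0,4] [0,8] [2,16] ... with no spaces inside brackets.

Answer: [0,1] [1,2] [2,4] [4,8] [4,9] [4,9] [4,9] [4,9] [4,9]

Derivation:
Computing bounds per retry:
  i=0: D_i=min(1*2^0,9)=1, bounds=[0,1]
  i=1: D_i=min(1*2^1,9)=2, bounds=[1,2]
  i=2: D_i=min(1*2^2,9)=4, bounds=[2,4]
  i=3: D_i=min(1*2^3,9)=8, bounds=[4,8]
  i=4: D_i=min(1*2^4,9)=9, bounds=[4,9]
  i=5: D_i=min(1*2^5,9)=9, bounds=[4,9]
  i=6: D_i=min(1*2^6,9)=9, bounds=[4,9]
  i=7: D_i=min(1*2^7,9)=9, bounds=[4,9]
  i=8: D_i=min(1*2^8,9)=9, bounds=[4,9]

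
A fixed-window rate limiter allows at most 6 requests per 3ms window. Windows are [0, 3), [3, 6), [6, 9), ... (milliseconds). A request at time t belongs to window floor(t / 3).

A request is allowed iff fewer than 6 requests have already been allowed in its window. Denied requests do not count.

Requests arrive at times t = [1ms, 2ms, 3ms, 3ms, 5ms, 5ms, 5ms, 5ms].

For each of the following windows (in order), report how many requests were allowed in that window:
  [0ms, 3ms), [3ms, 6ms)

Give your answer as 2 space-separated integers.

Processing requests:
  req#1 t=1ms (window 0): ALLOW
  req#2 t=2ms (window 0): ALLOW
  req#3 t=3ms (window 1): ALLOW
  req#4 t=3ms (window 1): ALLOW
  req#5 t=5ms (window 1): ALLOW
  req#6 t=5ms (window 1): ALLOW
  req#7 t=5ms (window 1): ALLOW
  req#8 t=5ms (window 1): ALLOW

Allowed counts by window: 2 6

Answer: 2 6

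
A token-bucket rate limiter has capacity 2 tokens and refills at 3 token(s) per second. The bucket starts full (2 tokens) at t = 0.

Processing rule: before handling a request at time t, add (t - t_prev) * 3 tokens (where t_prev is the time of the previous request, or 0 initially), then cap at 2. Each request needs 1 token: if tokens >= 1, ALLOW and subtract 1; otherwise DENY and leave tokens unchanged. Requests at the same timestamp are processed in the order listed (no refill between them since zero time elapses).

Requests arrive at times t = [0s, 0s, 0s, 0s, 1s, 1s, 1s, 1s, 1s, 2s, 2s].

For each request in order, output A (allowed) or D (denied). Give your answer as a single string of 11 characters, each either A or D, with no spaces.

Answer: AADDAADDDAA

Derivation:
Simulating step by step:
  req#1 t=0s: ALLOW
  req#2 t=0s: ALLOW
  req#3 t=0s: DENY
  req#4 t=0s: DENY
  req#5 t=1s: ALLOW
  req#6 t=1s: ALLOW
  req#7 t=1s: DENY
  req#8 t=1s: DENY
  req#9 t=1s: DENY
  req#10 t=2s: ALLOW
  req#11 t=2s: ALLOW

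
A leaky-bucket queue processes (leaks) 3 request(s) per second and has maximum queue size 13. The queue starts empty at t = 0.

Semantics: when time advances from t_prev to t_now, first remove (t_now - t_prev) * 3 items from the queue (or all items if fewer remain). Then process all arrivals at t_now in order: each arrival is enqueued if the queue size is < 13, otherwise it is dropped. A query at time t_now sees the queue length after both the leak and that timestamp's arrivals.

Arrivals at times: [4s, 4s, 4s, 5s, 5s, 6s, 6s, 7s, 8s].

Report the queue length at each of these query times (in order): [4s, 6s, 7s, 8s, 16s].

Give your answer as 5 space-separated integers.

Answer: 3 2 1 1 0

Derivation:
Queue lengths at query times:
  query t=4s: backlog = 3
  query t=6s: backlog = 2
  query t=7s: backlog = 1
  query t=8s: backlog = 1
  query t=16s: backlog = 0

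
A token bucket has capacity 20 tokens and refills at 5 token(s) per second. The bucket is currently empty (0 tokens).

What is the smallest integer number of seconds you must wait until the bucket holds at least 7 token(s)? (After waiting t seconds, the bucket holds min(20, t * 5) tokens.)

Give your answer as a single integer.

Answer: 2

Derivation:
Need t * 5 >= 7, so t >= 7/5.
Smallest integer t = ceil(7/5) = 2.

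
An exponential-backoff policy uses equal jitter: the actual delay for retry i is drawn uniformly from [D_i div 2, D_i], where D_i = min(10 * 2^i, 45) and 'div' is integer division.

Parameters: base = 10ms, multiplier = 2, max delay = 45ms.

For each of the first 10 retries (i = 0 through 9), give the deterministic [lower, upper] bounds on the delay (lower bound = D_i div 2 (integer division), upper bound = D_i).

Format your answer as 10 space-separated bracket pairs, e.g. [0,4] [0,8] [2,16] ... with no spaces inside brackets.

Answer: [5,10] [10,20] [20,40] [22,45] [22,45] [22,45] [22,45] [22,45] [22,45] [22,45]

Derivation:
Computing bounds per retry:
  i=0: D_i=min(10*2^0,45)=10, bounds=[5,10]
  i=1: D_i=min(10*2^1,45)=20, bounds=[10,20]
  i=2: D_i=min(10*2^2,45)=40, bounds=[20,40]
  i=3: D_i=min(10*2^3,45)=45, bounds=[22,45]
  i=4: D_i=min(10*2^4,45)=45, bounds=[22,45]
  i=5: D_i=min(10*2^5,45)=45, bounds=[22,45]
  i=6: D_i=min(10*2^6,45)=45, bounds=[22,45]
  i=7: D_i=min(10*2^7,45)=45, bounds=[22,45]
  i=8: D_i=min(10*2^8,45)=45, bounds=[22,45]
  i=9: D_i=min(10*2^9,45)=45, bounds=[22,45]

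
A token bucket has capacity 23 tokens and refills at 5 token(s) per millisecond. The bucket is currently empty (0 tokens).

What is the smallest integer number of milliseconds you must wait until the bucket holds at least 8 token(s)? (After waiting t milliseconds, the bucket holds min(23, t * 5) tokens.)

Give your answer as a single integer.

Need t * 5 >= 8, so t >= 8/5.
Smallest integer t = ceil(8/5) = 2.

Answer: 2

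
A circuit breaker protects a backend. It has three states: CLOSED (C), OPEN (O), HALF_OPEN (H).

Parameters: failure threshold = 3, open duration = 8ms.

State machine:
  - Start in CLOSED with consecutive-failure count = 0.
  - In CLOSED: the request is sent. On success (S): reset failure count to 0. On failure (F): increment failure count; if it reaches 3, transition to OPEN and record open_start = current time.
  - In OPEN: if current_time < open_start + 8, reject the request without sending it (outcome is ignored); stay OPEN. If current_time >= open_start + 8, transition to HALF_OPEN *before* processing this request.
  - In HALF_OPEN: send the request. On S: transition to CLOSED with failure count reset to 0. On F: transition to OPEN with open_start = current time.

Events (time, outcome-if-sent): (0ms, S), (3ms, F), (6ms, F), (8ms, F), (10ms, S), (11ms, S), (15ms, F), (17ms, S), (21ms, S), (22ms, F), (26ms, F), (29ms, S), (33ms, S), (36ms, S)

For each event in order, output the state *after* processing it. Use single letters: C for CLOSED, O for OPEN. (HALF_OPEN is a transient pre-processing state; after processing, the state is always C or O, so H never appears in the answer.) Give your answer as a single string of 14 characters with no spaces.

Answer: CCCOOOOCCCCCCC

Derivation:
State after each event:
  event#1 t=0ms outcome=S: state=CLOSED
  event#2 t=3ms outcome=F: state=CLOSED
  event#3 t=6ms outcome=F: state=CLOSED
  event#4 t=8ms outcome=F: state=OPEN
  event#5 t=10ms outcome=S: state=OPEN
  event#6 t=11ms outcome=S: state=OPEN
  event#7 t=15ms outcome=F: state=OPEN
  event#8 t=17ms outcome=S: state=CLOSED
  event#9 t=21ms outcome=S: state=CLOSED
  event#10 t=22ms outcome=F: state=CLOSED
  event#11 t=26ms outcome=F: state=CLOSED
  event#12 t=29ms outcome=S: state=CLOSED
  event#13 t=33ms outcome=S: state=CLOSED
  event#14 t=36ms outcome=S: state=CLOSED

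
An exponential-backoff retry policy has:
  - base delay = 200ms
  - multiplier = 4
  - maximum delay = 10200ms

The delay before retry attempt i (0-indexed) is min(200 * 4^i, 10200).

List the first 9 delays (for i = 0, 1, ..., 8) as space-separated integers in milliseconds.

Computing each delay:
  i=0: min(200*4^0, 10200) = 200
  i=1: min(200*4^1, 10200) = 800
  i=2: min(200*4^2, 10200) = 3200
  i=3: min(200*4^3, 10200) = 10200
  i=4: min(200*4^4, 10200) = 10200
  i=5: min(200*4^5, 10200) = 10200
  i=6: min(200*4^6, 10200) = 10200
  i=7: min(200*4^7, 10200) = 10200
  i=8: min(200*4^8, 10200) = 10200

Answer: 200 800 3200 10200 10200 10200 10200 10200 10200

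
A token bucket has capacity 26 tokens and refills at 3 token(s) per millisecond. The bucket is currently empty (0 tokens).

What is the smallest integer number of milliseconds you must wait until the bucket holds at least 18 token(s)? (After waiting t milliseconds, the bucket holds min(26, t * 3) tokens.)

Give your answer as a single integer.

Need t * 3 >= 18, so t >= 18/3.
Smallest integer t = ceil(18/3) = 6.

Answer: 6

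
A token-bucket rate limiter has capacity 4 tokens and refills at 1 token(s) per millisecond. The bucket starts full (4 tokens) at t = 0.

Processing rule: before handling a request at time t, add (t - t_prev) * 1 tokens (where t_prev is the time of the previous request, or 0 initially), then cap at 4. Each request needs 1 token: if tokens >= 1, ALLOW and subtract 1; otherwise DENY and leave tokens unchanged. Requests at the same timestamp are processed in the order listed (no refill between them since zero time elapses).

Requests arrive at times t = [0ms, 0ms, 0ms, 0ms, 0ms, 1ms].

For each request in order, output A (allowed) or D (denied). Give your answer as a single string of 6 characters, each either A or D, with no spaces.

Answer: AAAADA

Derivation:
Simulating step by step:
  req#1 t=0ms: ALLOW
  req#2 t=0ms: ALLOW
  req#3 t=0ms: ALLOW
  req#4 t=0ms: ALLOW
  req#5 t=0ms: DENY
  req#6 t=1ms: ALLOW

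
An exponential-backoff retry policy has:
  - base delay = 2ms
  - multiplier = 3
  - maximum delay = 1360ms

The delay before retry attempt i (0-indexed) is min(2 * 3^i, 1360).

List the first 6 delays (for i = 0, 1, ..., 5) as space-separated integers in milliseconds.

Answer: 2 6 18 54 162 486

Derivation:
Computing each delay:
  i=0: min(2*3^0, 1360) = 2
  i=1: min(2*3^1, 1360) = 6
  i=2: min(2*3^2, 1360) = 18
  i=3: min(2*3^3, 1360) = 54
  i=4: min(2*3^4, 1360) = 162
  i=5: min(2*3^5, 1360) = 486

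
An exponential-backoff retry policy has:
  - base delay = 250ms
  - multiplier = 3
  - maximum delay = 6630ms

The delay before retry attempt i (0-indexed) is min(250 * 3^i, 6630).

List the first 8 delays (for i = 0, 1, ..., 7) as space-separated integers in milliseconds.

Answer: 250 750 2250 6630 6630 6630 6630 6630

Derivation:
Computing each delay:
  i=0: min(250*3^0, 6630) = 250
  i=1: min(250*3^1, 6630) = 750
  i=2: min(250*3^2, 6630) = 2250
  i=3: min(250*3^3, 6630) = 6630
  i=4: min(250*3^4, 6630) = 6630
  i=5: min(250*3^5, 6630) = 6630
  i=6: min(250*3^6, 6630) = 6630
  i=7: min(250*3^7, 6630) = 6630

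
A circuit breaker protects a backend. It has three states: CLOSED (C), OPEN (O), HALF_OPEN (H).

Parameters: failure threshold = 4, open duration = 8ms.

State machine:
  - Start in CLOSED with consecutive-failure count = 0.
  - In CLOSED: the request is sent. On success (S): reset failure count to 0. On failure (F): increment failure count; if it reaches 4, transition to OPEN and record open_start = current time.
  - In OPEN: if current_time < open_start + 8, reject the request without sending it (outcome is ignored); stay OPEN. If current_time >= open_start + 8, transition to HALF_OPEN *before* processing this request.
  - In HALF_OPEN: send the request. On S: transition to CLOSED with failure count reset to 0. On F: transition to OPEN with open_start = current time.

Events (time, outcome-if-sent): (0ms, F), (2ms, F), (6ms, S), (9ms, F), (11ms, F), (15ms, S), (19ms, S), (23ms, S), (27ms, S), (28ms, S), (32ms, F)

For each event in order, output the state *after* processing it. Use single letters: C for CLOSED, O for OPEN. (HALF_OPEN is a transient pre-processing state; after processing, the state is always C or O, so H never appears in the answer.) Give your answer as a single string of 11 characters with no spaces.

State after each event:
  event#1 t=0ms outcome=F: state=CLOSED
  event#2 t=2ms outcome=F: state=CLOSED
  event#3 t=6ms outcome=S: state=CLOSED
  event#4 t=9ms outcome=F: state=CLOSED
  event#5 t=11ms outcome=F: state=CLOSED
  event#6 t=15ms outcome=S: state=CLOSED
  event#7 t=19ms outcome=S: state=CLOSED
  event#8 t=23ms outcome=S: state=CLOSED
  event#9 t=27ms outcome=S: state=CLOSED
  event#10 t=28ms outcome=S: state=CLOSED
  event#11 t=32ms outcome=F: state=CLOSED

Answer: CCCCCCCCCCC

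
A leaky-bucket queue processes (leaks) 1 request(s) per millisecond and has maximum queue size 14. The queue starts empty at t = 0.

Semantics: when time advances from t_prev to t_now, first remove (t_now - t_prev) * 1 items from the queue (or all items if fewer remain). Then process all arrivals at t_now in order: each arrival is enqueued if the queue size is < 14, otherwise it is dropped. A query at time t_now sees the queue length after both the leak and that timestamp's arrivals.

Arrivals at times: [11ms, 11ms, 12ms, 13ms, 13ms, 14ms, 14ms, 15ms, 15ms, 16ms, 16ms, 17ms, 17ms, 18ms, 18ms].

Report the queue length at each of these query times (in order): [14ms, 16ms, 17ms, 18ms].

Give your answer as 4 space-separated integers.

Queue lengths at query times:
  query t=14ms: backlog = 4
  query t=16ms: backlog = 6
  query t=17ms: backlog = 7
  query t=18ms: backlog = 8

Answer: 4 6 7 8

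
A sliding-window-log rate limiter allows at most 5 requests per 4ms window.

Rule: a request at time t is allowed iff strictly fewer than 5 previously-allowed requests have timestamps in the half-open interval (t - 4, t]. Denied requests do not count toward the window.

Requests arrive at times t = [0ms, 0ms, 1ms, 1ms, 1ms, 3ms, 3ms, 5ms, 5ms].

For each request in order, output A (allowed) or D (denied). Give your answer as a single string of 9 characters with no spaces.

Tracking allowed requests in the window:
  req#1 t=0ms: ALLOW
  req#2 t=0ms: ALLOW
  req#3 t=1ms: ALLOW
  req#4 t=1ms: ALLOW
  req#5 t=1ms: ALLOW
  req#6 t=3ms: DENY
  req#7 t=3ms: DENY
  req#8 t=5ms: ALLOW
  req#9 t=5ms: ALLOW

Answer: AAAAADDAA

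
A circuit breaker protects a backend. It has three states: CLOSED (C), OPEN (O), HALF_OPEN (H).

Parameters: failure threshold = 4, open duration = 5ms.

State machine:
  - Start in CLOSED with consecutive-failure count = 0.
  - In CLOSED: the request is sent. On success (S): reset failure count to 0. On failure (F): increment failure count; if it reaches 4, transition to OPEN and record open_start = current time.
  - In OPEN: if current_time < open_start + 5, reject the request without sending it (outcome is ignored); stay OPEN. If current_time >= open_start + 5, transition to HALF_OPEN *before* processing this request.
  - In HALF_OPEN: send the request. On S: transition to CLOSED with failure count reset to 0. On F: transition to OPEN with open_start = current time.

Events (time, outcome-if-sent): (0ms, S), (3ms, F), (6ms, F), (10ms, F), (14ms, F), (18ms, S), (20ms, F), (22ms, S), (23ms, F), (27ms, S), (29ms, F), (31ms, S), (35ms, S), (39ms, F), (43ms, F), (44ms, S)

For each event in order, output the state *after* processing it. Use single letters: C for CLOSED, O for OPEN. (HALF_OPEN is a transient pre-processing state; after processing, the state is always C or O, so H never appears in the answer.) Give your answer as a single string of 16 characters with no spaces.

Answer: CCCCOOOOOCCCCCCC

Derivation:
State after each event:
  event#1 t=0ms outcome=S: state=CLOSED
  event#2 t=3ms outcome=F: state=CLOSED
  event#3 t=6ms outcome=F: state=CLOSED
  event#4 t=10ms outcome=F: state=CLOSED
  event#5 t=14ms outcome=F: state=OPEN
  event#6 t=18ms outcome=S: state=OPEN
  event#7 t=20ms outcome=F: state=OPEN
  event#8 t=22ms outcome=S: state=OPEN
  event#9 t=23ms outcome=F: state=OPEN
  event#10 t=27ms outcome=S: state=CLOSED
  event#11 t=29ms outcome=F: state=CLOSED
  event#12 t=31ms outcome=S: state=CLOSED
  event#13 t=35ms outcome=S: state=CLOSED
  event#14 t=39ms outcome=F: state=CLOSED
  event#15 t=43ms outcome=F: state=CLOSED
  event#16 t=44ms outcome=S: state=CLOSED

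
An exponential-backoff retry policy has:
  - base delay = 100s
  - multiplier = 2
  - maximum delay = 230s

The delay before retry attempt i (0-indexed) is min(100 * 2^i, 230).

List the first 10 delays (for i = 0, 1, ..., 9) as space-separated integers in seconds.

Computing each delay:
  i=0: min(100*2^0, 230) = 100
  i=1: min(100*2^1, 230) = 200
  i=2: min(100*2^2, 230) = 230
  i=3: min(100*2^3, 230) = 230
  i=4: min(100*2^4, 230) = 230
  i=5: min(100*2^5, 230) = 230
  i=6: min(100*2^6, 230) = 230
  i=7: min(100*2^7, 230) = 230
  i=8: min(100*2^8, 230) = 230
  i=9: min(100*2^9, 230) = 230

Answer: 100 200 230 230 230 230 230 230 230 230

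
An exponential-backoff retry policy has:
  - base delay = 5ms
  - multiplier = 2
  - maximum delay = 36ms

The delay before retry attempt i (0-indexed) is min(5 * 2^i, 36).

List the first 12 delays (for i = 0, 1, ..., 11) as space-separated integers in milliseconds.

Computing each delay:
  i=0: min(5*2^0, 36) = 5
  i=1: min(5*2^1, 36) = 10
  i=2: min(5*2^2, 36) = 20
  i=3: min(5*2^3, 36) = 36
  i=4: min(5*2^4, 36) = 36
  i=5: min(5*2^5, 36) = 36
  i=6: min(5*2^6, 36) = 36
  i=7: min(5*2^7, 36) = 36
  i=8: min(5*2^8, 36) = 36
  i=9: min(5*2^9, 36) = 36
  i=10: min(5*2^10, 36) = 36
  i=11: min(5*2^11, 36) = 36

Answer: 5 10 20 36 36 36 36 36 36 36 36 36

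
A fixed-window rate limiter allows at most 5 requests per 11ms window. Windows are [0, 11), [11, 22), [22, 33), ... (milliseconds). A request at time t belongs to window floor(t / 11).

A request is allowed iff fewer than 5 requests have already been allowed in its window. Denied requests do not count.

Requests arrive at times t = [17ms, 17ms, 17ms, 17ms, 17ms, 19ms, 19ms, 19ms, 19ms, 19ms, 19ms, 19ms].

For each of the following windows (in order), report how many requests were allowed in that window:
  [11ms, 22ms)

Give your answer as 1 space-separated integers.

Processing requests:
  req#1 t=17ms (window 1): ALLOW
  req#2 t=17ms (window 1): ALLOW
  req#3 t=17ms (window 1): ALLOW
  req#4 t=17ms (window 1): ALLOW
  req#5 t=17ms (window 1): ALLOW
  req#6 t=19ms (window 1): DENY
  req#7 t=19ms (window 1): DENY
  req#8 t=19ms (window 1): DENY
  req#9 t=19ms (window 1): DENY
  req#10 t=19ms (window 1): DENY
  req#11 t=19ms (window 1): DENY
  req#12 t=19ms (window 1): DENY

Allowed counts by window: 5

Answer: 5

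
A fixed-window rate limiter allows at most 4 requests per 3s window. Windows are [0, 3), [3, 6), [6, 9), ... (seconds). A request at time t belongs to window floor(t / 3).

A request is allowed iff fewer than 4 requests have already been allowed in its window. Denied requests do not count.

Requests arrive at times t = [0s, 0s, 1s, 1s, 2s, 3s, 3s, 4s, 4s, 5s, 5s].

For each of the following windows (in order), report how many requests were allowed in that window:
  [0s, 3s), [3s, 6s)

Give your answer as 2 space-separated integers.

Answer: 4 4

Derivation:
Processing requests:
  req#1 t=0s (window 0): ALLOW
  req#2 t=0s (window 0): ALLOW
  req#3 t=1s (window 0): ALLOW
  req#4 t=1s (window 0): ALLOW
  req#5 t=2s (window 0): DENY
  req#6 t=3s (window 1): ALLOW
  req#7 t=3s (window 1): ALLOW
  req#8 t=4s (window 1): ALLOW
  req#9 t=4s (window 1): ALLOW
  req#10 t=5s (window 1): DENY
  req#11 t=5s (window 1): DENY

Allowed counts by window: 4 4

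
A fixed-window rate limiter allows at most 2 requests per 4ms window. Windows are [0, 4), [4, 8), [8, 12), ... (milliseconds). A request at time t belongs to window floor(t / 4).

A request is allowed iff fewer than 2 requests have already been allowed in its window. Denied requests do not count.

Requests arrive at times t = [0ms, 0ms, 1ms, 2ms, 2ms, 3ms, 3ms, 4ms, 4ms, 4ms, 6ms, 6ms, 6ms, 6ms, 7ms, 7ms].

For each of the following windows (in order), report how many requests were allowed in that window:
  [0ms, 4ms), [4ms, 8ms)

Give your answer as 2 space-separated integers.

Processing requests:
  req#1 t=0ms (window 0): ALLOW
  req#2 t=0ms (window 0): ALLOW
  req#3 t=1ms (window 0): DENY
  req#4 t=2ms (window 0): DENY
  req#5 t=2ms (window 0): DENY
  req#6 t=3ms (window 0): DENY
  req#7 t=3ms (window 0): DENY
  req#8 t=4ms (window 1): ALLOW
  req#9 t=4ms (window 1): ALLOW
  req#10 t=4ms (window 1): DENY
  req#11 t=6ms (window 1): DENY
  req#12 t=6ms (window 1): DENY
  req#13 t=6ms (window 1): DENY
  req#14 t=6ms (window 1): DENY
  req#15 t=7ms (window 1): DENY
  req#16 t=7ms (window 1): DENY

Allowed counts by window: 2 2

Answer: 2 2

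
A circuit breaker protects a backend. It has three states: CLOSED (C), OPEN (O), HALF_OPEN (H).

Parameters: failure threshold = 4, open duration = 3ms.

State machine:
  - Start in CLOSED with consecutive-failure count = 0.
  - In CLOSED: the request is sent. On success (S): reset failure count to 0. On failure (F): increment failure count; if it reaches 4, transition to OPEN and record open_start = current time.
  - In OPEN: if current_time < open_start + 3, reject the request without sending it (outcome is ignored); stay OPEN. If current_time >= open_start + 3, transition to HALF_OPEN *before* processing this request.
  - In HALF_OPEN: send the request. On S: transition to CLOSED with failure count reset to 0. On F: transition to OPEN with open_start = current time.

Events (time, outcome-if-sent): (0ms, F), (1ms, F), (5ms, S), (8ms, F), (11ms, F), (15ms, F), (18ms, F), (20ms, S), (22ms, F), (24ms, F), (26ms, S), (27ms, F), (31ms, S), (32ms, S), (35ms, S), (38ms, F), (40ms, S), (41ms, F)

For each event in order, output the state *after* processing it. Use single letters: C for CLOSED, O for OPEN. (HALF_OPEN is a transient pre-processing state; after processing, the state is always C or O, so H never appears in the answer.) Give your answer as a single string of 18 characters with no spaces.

Answer: CCCCCCOOOOCCCCCCCC

Derivation:
State after each event:
  event#1 t=0ms outcome=F: state=CLOSED
  event#2 t=1ms outcome=F: state=CLOSED
  event#3 t=5ms outcome=S: state=CLOSED
  event#4 t=8ms outcome=F: state=CLOSED
  event#5 t=11ms outcome=F: state=CLOSED
  event#6 t=15ms outcome=F: state=CLOSED
  event#7 t=18ms outcome=F: state=OPEN
  event#8 t=20ms outcome=S: state=OPEN
  event#9 t=22ms outcome=F: state=OPEN
  event#10 t=24ms outcome=F: state=OPEN
  event#11 t=26ms outcome=S: state=CLOSED
  event#12 t=27ms outcome=F: state=CLOSED
  event#13 t=31ms outcome=S: state=CLOSED
  event#14 t=32ms outcome=S: state=CLOSED
  event#15 t=35ms outcome=S: state=CLOSED
  event#16 t=38ms outcome=F: state=CLOSED
  event#17 t=40ms outcome=S: state=CLOSED
  event#18 t=41ms outcome=F: state=CLOSED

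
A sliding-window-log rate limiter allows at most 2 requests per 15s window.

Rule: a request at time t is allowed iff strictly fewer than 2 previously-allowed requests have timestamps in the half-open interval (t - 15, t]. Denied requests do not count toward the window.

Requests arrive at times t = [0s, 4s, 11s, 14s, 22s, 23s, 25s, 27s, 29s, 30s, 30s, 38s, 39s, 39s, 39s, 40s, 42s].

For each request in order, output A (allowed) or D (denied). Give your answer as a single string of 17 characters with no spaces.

Answer: AADDAADDDDDAADDDD

Derivation:
Tracking allowed requests in the window:
  req#1 t=0s: ALLOW
  req#2 t=4s: ALLOW
  req#3 t=11s: DENY
  req#4 t=14s: DENY
  req#5 t=22s: ALLOW
  req#6 t=23s: ALLOW
  req#7 t=25s: DENY
  req#8 t=27s: DENY
  req#9 t=29s: DENY
  req#10 t=30s: DENY
  req#11 t=30s: DENY
  req#12 t=38s: ALLOW
  req#13 t=39s: ALLOW
  req#14 t=39s: DENY
  req#15 t=39s: DENY
  req#16 t=40s: DENY
  req#17 t=42s: DENY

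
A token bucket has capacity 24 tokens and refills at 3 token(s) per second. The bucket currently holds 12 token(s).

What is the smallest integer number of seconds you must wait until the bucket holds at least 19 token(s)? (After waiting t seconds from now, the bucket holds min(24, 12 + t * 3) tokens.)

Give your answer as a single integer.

Need 12 + t * 3 >= 19, so t >= 7/3.
Smallest integer t = ceil(7/3) = 3.

Answer: 3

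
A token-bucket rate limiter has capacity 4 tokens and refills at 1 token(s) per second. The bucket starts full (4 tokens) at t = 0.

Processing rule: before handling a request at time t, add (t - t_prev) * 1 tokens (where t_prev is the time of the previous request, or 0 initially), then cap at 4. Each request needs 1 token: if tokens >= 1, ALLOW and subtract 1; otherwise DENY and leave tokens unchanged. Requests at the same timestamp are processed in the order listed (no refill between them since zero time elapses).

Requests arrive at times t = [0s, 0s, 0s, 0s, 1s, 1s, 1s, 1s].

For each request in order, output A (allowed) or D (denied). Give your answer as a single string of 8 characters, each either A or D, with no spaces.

Simulating step by step:
  req#1 t=0s: ALLOW
  req#2 t=0s: ALLOW
  req#3 t=0s: ALLOW
  req#4 t=0s: ALLOW
  req#5 t=1s: ALLOW
  req#6 t=1s: DENY
  req#7 t=1s: DENY
  req#8 t=1s: DENY

Answer: AAAAADDD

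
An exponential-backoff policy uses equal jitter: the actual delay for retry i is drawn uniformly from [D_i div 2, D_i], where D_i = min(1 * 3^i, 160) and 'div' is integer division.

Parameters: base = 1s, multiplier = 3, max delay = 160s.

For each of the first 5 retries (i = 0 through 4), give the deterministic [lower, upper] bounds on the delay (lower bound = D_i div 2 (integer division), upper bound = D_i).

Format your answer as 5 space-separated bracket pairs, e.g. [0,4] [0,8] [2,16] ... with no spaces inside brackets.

Computing bounds per retry:
  i=0: D_i=min(1*3^0,160)=1, bounds=[0,1]
  i=1: D_i=min(1*3^1,160)=3, bounds=[1,3]
  i=2: D_i=min(1*3^2,160)=9, bounds=[4,9]
  i=3: D_i=min(1*3^3,160)=27, bounds=[13,27]
  i=4: D_i=min(1*3^4,160)=81, bounds=[40,81]

Answer: [0,1] [1,3] [4,9] [13,27] [40,81]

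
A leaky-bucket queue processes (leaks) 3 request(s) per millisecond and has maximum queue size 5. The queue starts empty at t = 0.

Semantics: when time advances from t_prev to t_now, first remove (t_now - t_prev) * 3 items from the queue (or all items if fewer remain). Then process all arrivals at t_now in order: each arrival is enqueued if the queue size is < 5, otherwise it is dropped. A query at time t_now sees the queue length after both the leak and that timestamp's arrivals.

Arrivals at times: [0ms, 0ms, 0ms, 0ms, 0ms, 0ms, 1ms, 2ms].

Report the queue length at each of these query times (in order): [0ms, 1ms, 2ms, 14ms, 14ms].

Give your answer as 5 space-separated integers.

Answer: 5 3 1 0 0

Derivation:
Queue lengths at query times:
  query t=0ms: backlog = 5
  query t=1ms: backlog = 3
  query t=2ms: backlog = 1
  query t=14ms: backlog = 0
  query t=14ms: backlog = 0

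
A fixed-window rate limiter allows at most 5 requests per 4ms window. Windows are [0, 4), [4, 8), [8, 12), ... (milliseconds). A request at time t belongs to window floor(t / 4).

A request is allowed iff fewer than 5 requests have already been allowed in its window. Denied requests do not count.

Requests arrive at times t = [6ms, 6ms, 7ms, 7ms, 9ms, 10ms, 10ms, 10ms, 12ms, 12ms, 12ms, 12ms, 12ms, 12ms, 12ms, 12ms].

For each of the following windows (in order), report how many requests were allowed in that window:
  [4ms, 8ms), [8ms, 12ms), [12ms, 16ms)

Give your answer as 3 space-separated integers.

Answer: 4 4 5

Derivation:
Processing requests:
  req#1 t=6ms (window 1): ALLOW
  req#2 t=6ms (window 1): ALLOW
  req#3 t=7ms (window 1): ALLOW
  req#4 t=7ms (window 1): ALLOW
  req#5 t=9ms (window 2): ALLOW
  req#6 t=10ms (window 2): ALLOW
  req#7 t=10ms (window 2): ALLOW
  req#8 t=10ms (window 2): ALLOW
  req#9 t=12ms (window 3): ALLOW
  req#10 t=12ms (window 3): ALLOW
  req#11 t=12ms (window 3): ALLOW
  req#12 t=12ms (window 3): ALLOW
  req#13 t=12ms (window 3): ALLOW
  req#14 t=12ms (window 3): DENY
  req#15 t=12ms (window 3): DENY
  req#16 t=12ms (window 3): DENY

Allowed counts by window: 4 4 5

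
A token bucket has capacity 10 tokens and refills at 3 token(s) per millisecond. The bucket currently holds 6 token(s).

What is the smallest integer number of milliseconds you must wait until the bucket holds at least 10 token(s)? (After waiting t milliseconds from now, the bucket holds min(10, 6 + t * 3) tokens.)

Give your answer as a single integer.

Answer: 2

Derivation:
Need 6 + t * 3 >= 10, so t >= 4/3.
Smallest integer t = ceil(4/3) = 2.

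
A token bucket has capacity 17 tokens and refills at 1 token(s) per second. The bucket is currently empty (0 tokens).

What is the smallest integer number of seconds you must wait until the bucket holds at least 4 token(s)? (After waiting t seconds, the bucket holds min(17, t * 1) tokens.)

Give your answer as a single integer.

Need t * 1 >= 4, so t >= 4/1.
Smallest integer t = ceil(4/1) = 4.

Answer: 4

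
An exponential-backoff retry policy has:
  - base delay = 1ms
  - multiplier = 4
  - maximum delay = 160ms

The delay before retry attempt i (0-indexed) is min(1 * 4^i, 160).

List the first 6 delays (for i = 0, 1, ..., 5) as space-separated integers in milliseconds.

Answer: 1 4 16 64 160 160

Derivation:
Computing each delay:
  i=0: min(1*4^0, 160) = 1
  i=1: min(1*4^1, 160) = 4
  i=2: min(1*4^2, 160) = 16
  i=3: min(1*4^3, 160) = 64
  i=4: min(1*4^4, 160) = 160
  i=5: min(1*4^5, 160) = 160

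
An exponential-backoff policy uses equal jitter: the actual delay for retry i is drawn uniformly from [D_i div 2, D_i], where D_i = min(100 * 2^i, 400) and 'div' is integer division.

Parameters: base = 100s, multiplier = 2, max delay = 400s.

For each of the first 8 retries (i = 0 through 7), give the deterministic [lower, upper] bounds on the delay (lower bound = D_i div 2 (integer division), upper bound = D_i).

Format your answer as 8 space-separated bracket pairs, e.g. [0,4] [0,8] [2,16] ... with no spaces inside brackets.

Computing bounds per retry:
  i=0: D_i=min(100*2^0,400)=100, bounds=[50,100]
  i=1: D_i=min(100*2^1,400)=200, bounds=[100,200]
  i=2: D_i=min(100*2^2,400)=400, bounds=[200,400]
  i=3: D_i=min(100*2^3,400)=400, bounds=[200,400]
  i=4: D_i=min(100*2^4,400)=400, bounds=[200,400]
  i=5: D_i=min(100*2^5,400)=400, bounds=[200,400]
  i=6: D_i=min(100*2^6,400)=400, bounds=[200,400]
  i=7: D_i=min(100*2^7,400)=400, bounds=[200,400]

Answer: [50,100] [100,200] [200,400] [200,400] [200,400] [200,400] [200,400] [200,400]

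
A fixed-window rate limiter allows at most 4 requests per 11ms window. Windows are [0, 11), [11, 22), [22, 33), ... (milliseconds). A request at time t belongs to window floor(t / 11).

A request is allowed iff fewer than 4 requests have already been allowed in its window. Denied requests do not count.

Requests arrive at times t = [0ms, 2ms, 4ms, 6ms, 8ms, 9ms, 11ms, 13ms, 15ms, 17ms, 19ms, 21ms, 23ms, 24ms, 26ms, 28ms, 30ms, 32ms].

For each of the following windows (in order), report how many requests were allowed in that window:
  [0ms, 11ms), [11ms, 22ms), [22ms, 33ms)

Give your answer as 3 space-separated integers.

Processing requests:
  req#1 t=0ms (window 0): ALLOW
  req#2 t=2ms (window 0): ALLOW
  req#3 t=4ms (window 0): ALLOW
  req#4 t=6ms (window 0): ALLOW
  req#5 t=8ms (window 0): DENY
  req#6 t=9ms (window 0): DENY
  req#7 t=11ms (window 1): ALLOW
  req#8 t=13ms (window 1): ALLOW
  req#9 t=15ms (window 1): ALLOW
  req#10 t=17ms (window 1): ALLOW
  req#11 t=19ms (window 1): DENY
  req#12 t=21ms (window 1): DENY
  req#13 t=23ms (window 2): ALLOW
  req#14 t=24ms (window 2): ALLOW
  req#15 t=26ms (window 2): ALLOW
  req#16 t=28ms (window 2): ALLOW
  req#17 t=30ms (window 2): DENY
  req#18 t=32ms (window 2): DENY

Allowed counts by window: 4 4 4

Answer: 4 4 4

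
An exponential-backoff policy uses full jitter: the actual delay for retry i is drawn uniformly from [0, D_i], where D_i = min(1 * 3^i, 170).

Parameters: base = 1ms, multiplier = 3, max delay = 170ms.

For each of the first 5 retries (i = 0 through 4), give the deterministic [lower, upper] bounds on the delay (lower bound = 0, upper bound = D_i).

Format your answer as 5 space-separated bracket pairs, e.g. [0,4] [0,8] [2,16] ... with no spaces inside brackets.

Answer: [0,1] [0,3] [0,9] [0,27] [0,81]

Derivation:
Computing bounds per retry:
  i=0: D_i=min(1*3^0,170)=1, bounds=[0,1]
  i=1: D_i=min(1*3^1,170)=3, bounds=[0,3]
  i=2: D_i=min(1*3^2,170)=9, bounds=[0,9]
  i=3: D_i=min(1*3^3,170)=27, bounds=[0,27]
  i=4: D_i=min(1*3^4,170)=81, bounds=[0,81]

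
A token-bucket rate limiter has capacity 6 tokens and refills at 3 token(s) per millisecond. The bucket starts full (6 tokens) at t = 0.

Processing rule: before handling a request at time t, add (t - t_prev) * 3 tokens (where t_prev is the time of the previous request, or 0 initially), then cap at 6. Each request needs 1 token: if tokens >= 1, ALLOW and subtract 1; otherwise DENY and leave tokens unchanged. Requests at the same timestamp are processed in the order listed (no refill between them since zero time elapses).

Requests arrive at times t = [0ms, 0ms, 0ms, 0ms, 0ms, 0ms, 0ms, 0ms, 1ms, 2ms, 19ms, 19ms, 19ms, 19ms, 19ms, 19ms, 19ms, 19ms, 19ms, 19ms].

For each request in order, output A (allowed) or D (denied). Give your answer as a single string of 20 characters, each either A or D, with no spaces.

Answer: AAAAAADDAAAAAAAADDDD

Derivation:
Simulating step by step:
  req#1 t=0ms: ALLOW
  req#2 t=0ms: ALLOW
  req#3 t=0ms: ALLOW
  req#4 t=0ms: ALLOW
  req#5 t=0ms: ALLOW
  req#6 t=0ms: ALLOW
  req#7 t=0ms: DENY
  req#8 t=0ms: DENY
  req#9 t=1ms: ALLOW
  req#10 t=2ms: ALLOW
  req#11 t=19ms: ALLOW
  req#12 t=19ms: ALLOW
  req#13 t=19ms: ALLOW
  req#14 t=19ms: ALLOW
  req#15 t=19ms: ALLOW
  req#16 t=19ms: ALLOW
  req#17 t=19ms: DENY
  req#18 t=19ms: DENY
  req#19 t=19ms: DENY
  req#20 t=19ms: DENY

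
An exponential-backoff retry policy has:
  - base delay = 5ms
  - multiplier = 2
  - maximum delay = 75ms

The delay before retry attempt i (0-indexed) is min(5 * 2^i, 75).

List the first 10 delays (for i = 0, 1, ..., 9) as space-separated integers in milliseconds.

Answer: 5 10 20 40 75 75 75 75 75 75

Derivation:
Computing each delay:
  i=0: min(5*2^0, 75) = 5
  i=1: min(5*2^1, 75) = 10
  i=2: min(5*2^2, 75) = 20
  i=3: min(5*2^3, 75) = 40
  i=4: min(5*2^4, 75) = 75
  i=5: min(5*2^5, 75) = 75
  i=6: min(5*2^6, 75) = 75
  i=7: min(5*2^7, 75) = 75
  i=8: min(5*2^8, 75) = 75
  i=9: min(5*2^9, 75) = 75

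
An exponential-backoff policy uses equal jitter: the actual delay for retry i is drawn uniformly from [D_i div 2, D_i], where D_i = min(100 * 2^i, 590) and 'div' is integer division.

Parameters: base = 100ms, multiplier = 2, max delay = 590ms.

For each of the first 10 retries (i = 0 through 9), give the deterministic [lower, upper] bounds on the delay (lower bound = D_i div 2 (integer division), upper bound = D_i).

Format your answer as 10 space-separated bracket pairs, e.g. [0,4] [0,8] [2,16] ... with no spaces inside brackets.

Answer: [50,100] [100,200] [200,400] [295,590] [295,590] [295,590] [295,590] [295,590] [295,590] [295,590]

Derivation:
Computing bounds per retry:
  i=0: D_i=min(100*2^0,590)=100, bounds=[50,100]
  i=1: D_i=min(100*2^1,590)=200, bounds=[100,200]
  i=2: D_i=min(100*2^2,590)=400, bounds=[200,400]
  i=3: D_i=min(100*2^3,590)=590, bounds=[295,590]
  i=4: D_i=min(100*2^4,590)=590, bounds=[295,590]
  i=5: D_i=min(100*2^5,590)=590, bounds=[295,590]
  i=6: D_i=min(100*2^6,590)=590, bounds=[295,590]
  i=7: D_i=min(100*2^7,590)=590, bounds=[295,590]
  i=8: D_i=min(100*2^8,590)=590, bounds=[295,590]
  i=9: D_i=min(100*2^9,590)=590, bounds=[295,590]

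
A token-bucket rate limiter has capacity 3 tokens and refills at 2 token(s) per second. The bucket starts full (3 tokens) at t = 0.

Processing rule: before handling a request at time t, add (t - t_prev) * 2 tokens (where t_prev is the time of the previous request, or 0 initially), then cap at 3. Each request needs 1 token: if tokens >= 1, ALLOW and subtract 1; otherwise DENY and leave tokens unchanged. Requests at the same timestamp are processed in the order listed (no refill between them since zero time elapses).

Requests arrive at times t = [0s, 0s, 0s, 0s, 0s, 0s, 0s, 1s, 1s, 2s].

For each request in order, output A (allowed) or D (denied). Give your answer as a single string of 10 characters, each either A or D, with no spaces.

Simulating step by step:
  req#1 t=0s: ALLOW
  req#2 t=0s: ALLOW
  req#3 t=0s: ALLOW
  req#4 t=0s: DENY
  req#5 t=0s: DENY
  req#6 t=0s: DENY
  req#7 t=0s: DENY
  req#8 t=1s: ALLOW
  req#9 t=1s: ALLOW
  req#10 t=2s: ALLOW

Answer: AAADDDDAAA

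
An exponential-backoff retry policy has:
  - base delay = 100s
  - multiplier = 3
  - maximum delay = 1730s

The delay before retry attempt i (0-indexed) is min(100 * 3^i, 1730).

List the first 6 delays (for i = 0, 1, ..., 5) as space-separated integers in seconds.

Computing each delay:
  i=0: min(100*3^0, 1730) = 100
  i=1: min(100*3^1, 1730) = 300
  i=2: min(100*3^2, 1730) = 900
  i=3: min(100*3^3, 1730) = 1730
  i=4: min(100*3^4, 1730) = 1730
  i=5: min(100*3^5, 1730) = 1730

Answer: 100 300 900 1730 1730 1730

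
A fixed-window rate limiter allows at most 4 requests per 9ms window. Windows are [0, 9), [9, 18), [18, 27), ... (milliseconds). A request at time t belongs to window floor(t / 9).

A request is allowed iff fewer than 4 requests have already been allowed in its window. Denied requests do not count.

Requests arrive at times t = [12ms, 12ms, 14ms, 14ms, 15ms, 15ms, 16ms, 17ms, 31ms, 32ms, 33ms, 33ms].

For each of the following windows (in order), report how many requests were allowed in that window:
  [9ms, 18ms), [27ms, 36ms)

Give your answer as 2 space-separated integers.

Answer: 4 4

Derivation:
Processing requests:
  req#1 t=12ms (window 1): ALLOW
  req#2 t=12ms (window 1): ALLOW
  req#3 t=14ms (window 1): ALLOW
  req#4 t=14ms (window 1): ALLOW
  req#5 t=15ms (window 1): DENY
  req#6 t=15ms (window 1): DENY
  req#7 t=16ms (window 1): DENY
  req#8 t=17ms (window 1): DENY
  req#9 t=31ms (window 3): ALLOW
  req#10 t=32ms (window 3): ALLOW
  req#11 t=33ms (window 3): ALLOW
  req#12 t=33ms (window 3): ALLOW

Allowed counts by window: 4 4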